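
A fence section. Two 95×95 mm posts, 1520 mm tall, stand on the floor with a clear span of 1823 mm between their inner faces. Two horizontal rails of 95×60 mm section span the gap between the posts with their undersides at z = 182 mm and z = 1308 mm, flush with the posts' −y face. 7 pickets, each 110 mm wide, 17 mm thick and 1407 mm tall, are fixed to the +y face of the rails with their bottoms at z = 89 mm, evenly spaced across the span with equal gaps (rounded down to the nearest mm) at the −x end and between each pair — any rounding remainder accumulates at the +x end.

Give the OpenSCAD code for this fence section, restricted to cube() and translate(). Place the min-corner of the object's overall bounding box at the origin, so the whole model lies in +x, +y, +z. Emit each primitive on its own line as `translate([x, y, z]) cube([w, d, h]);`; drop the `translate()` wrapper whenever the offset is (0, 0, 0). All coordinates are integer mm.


cube([95, 95, 1520]);
translate([1918, 0, 0]) cube([95, 95, 1520]);
translate([95, 0, 182]) cube([1823, 95, 60]);
translate([95, 0, 1308]) cube([1823, 95, 60]);
translate([226, 95, 89]) cube([110, 17, 1407]);
translate([467, 95, 89]) cube([110, 17, 1407]);
translate([708, 95, 89]) cube([110, 17, 1407]);
translate([949, 95, 89]) cube([110, 17, 1407]);
translate([1190, 95, 89]) cube([110, 17, 1407]);
translate([1431, 95, 89]) cube([110, 17, 1407]);
translate([1672, 95, 89]) cube([110, 17, 1407]);


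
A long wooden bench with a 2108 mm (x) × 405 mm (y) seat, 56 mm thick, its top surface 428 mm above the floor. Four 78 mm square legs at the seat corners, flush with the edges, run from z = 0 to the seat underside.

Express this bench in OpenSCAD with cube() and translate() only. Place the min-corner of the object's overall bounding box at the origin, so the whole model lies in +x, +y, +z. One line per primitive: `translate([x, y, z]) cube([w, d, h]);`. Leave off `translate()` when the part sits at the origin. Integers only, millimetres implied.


// leg_h = 428 − 56 = 372
translate([0, 0, 372]) cube([2108, 405, 56]);
cube([78, 78, 372]);
translate([0, 327, 0]) cube([78, 78, 372]);
translate([2030, 0, 0]) cube([78, 78, 372]);
translate([2030, 327, 0]) cube([78, 78, 372]);


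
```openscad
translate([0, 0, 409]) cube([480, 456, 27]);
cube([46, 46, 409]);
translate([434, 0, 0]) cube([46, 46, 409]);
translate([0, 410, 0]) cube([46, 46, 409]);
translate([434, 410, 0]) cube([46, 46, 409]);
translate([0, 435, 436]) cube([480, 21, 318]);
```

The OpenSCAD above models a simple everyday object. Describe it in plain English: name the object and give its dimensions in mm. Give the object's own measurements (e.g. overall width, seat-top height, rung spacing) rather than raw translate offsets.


A chair. The seat is a 480×456×27 mm slab with its top at z = 436 mm, on four 46×46 mm corner legs (flush with the seat edges, standing on z = 0). A flat backrest 21 mm thick, 318 mm tall, spans the full seat width and rises from the seat top along its +y edge, rear face flush with the rear of the seat.


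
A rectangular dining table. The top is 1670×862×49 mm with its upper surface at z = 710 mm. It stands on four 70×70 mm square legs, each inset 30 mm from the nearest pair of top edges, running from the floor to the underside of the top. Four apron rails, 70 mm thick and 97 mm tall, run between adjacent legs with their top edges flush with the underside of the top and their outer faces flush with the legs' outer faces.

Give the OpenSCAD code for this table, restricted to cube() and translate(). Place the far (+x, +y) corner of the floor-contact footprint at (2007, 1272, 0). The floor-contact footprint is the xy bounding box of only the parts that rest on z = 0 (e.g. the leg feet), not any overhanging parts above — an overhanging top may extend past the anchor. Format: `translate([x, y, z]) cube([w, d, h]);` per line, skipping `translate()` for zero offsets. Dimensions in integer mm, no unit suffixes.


// leg_h = 710 - 49 = 661
// apron z = 661 - 97 = 564
translate([367, 440, 661]) cube([1670, 862, 49]);
translate([397, 470, 0]) cube([70, 70, 661]);
translate([1937, 470, 0]) cube([70, 70, 661]);
translate([397, 1202, 0]) cube([70, 70, 661]);
translate([1937, 1202, 0]) cube([70, 70, 661]);
translate([467, 470, 564]) cube([1470, 70, 97]);
translate([467, 1202, 564]) cube([1470, 70, 97]);
translate([397, 540, 564]) cube([70, 662, 97]);
translate([1937, 540, 564]) cube([70, 662, 97]);


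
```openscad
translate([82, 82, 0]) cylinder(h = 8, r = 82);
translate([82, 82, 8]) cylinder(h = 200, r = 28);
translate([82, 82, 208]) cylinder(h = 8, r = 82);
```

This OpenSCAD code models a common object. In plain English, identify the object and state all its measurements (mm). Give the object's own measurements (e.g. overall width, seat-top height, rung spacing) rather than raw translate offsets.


A spool: two coaxial disc flanges of radius 82 mm and thickness 8 mm, joined by a core cylinder of radius 28 mm and height 200 mm. The lower flange rests on z = 0 and the three cylinders share a vertical axis.


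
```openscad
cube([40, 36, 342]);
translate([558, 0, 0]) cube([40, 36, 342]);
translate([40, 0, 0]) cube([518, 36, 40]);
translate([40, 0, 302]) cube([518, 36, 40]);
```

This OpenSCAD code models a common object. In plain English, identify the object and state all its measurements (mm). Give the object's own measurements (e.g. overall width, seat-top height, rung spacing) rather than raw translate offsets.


A rectangular picture frame lying in the x–z plane (depth along y). The opening is 518 mm wide (x) by 262 mm tall (z), surrounded by a border 40 mm wide on all four sides. The frame is 36 mm deep and is made of two full-height vertical stiles with two horizontal rails fitted between them.


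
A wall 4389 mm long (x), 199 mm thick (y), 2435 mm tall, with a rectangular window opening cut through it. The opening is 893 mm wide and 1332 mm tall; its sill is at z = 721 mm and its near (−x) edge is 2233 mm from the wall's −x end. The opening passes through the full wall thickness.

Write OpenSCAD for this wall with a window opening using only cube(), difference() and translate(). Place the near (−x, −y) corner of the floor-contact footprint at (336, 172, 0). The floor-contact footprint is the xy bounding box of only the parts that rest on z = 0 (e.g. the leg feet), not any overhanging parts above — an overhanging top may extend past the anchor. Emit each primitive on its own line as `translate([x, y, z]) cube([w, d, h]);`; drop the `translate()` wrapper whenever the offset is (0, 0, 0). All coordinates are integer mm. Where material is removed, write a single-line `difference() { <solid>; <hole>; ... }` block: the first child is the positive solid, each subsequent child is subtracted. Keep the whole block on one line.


difference() { translate([336, 172, 0]) cube([4389, 199, 2435]); translate([2569, 172, 721]) cube([893, 199, 1332]); }


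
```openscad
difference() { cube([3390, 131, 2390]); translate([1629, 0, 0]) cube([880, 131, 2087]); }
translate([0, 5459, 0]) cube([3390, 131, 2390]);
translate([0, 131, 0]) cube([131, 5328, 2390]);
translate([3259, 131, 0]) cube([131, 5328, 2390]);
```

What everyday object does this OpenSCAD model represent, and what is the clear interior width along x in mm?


A single room. The interior width is 3128 mm.

Four walls enclosing a rectangle with a door in the front wall — a room. Outside width 3390 minus two 131 mm walls gives 3128 mm.


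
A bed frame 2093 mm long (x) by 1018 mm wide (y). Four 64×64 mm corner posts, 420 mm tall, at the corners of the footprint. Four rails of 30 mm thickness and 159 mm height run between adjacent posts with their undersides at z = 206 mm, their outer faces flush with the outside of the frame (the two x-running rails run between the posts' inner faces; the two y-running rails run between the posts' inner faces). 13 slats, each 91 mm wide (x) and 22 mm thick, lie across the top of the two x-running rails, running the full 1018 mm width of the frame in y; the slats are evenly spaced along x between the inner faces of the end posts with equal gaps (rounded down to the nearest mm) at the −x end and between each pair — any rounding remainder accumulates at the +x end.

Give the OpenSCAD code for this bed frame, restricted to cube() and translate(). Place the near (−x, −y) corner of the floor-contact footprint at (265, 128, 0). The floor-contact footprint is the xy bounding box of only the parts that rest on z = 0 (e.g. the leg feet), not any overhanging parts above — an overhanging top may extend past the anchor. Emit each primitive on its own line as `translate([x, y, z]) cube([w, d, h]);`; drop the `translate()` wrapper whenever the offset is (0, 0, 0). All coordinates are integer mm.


translate([265, 128, 0]) cube([64, 64, 420]);
translate([265, 1082, 0]) cube([64, 64, 420]);
translate([2294, 128, 0]) cube([64, 64, 420]);
translate([2294, 1082, 0]) cube([64, 64, 420]);
translate([329, 128, 206]) cube([1965, 30, 159]);
translate([329, 1116, 206]) cube([1965, 30, 159]);
translate([265, 192, 206]) cube([30, 890, 159]);
translate([2328, 192, 206]) cube([30, 890, 159]);
translate([384, 128, 365]) cube([91, 1018, 22]);
translate([530, 128, 365]) cube([91, 1018, 22]);
translate([676, 128, 365]) cube([91, 1018, 22]);
translate([822, 128, 365]) cube([91, 1018, 22]);
translate([968, 128, 365]) cube([91, 1018, 22]);
translate([1114, 128, 365]) cube([91, 1018, 22]);
translate([1260, 128, 365]) cube([91, 1018, 22]);
translate([1406, 128, 365]) cube([91, 1018, 22]);
translate([1552, 128, 365]) cube([91, 1018, 22]);
translate([1698, 128, 365]) cube([91, 1018, 22]);
translate([1844, 128, 365]) cube([91, 1018, 22]);
translate([1990, 128, 365]) cube([91, 1018, 22]);
translate([2136, 128, 365]) cube([91, 1018, 22]);


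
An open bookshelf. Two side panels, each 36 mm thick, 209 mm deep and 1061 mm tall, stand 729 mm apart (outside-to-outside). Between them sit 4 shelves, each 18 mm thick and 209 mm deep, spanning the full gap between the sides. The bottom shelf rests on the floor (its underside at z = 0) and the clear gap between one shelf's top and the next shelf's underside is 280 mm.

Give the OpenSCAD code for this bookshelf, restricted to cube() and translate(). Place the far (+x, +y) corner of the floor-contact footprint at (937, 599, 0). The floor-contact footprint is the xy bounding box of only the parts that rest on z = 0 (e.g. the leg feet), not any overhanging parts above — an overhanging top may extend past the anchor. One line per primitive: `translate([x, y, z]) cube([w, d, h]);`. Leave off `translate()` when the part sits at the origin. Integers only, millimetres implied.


translate([208, 390, 0]) cube([36, 209, 1061]);
translate([901, 390, 0]) cube([36, 209, 1061]);
translate([244, 390, 0]) cube([657, 209, 18]);
translate([244, 390, 298]) cube([657, 209, 18]);
translate([244, 390, 596]) cube([657, 209, 18]);
translate([244, 390, 894]) cube([657, 209, 18]);


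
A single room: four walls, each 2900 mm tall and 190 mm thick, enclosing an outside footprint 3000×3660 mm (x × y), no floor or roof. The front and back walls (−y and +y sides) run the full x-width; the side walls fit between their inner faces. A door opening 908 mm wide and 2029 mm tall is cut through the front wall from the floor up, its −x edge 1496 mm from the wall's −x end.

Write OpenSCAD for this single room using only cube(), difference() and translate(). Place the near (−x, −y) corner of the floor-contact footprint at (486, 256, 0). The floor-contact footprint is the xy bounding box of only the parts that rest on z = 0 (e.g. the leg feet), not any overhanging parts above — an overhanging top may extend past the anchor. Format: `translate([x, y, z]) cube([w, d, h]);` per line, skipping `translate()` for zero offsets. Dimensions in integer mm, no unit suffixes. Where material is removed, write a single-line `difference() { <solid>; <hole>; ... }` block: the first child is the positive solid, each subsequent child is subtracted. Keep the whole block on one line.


difference() { translate([486, 256, 0]) cube([3000, 190, 2900]); translate([1982, 256, 0]) cube([908, 190, 2029]); }
translate([486, 3726, 0]) cube([3000, 190, 2900]);
translate([486, 446, 0]) cube([190, 3280, 2900]);
translate([3296, 446, 0]) cube([190, 3280, 2900]);


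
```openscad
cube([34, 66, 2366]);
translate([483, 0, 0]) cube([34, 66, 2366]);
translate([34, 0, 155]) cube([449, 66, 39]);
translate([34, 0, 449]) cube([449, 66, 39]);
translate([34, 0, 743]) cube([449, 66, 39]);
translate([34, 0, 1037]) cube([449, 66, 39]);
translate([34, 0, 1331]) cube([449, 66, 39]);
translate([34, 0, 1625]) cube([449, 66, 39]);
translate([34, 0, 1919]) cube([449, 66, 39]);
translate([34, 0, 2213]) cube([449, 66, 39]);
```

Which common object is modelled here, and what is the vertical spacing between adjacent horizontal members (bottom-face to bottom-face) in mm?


A ladder. The rung spacing is 294 mm.

Two tall 34×66 posts with 8 short bars between them — a ladder. Adjacent rungs sit at z = 155 and z = 449, so the spacing is 449 − 155 = 294 mm.


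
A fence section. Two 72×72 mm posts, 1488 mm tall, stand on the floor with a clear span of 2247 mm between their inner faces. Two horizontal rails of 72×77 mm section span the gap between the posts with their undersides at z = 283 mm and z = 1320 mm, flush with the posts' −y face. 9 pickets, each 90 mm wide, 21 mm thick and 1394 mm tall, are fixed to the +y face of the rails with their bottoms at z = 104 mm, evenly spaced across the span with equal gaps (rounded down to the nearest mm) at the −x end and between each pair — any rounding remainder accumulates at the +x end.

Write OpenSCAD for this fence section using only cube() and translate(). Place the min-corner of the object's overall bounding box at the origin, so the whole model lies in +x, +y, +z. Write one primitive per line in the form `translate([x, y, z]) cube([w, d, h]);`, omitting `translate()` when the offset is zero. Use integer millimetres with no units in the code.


cube([72, 72, 1488]);
translate([2319, 0, 0]) cube([72, 72, 1488]);
translate([72, 0, 283]) cube([2247, 72, 77]);
translate([72, 0, 1320]) cube([2247, 72, 77]);
translate([215, 72, 104]) cube([90, 21, 1394]);
translate([448, 72, 104]) cube([90, 21, 1394]);
translate([681, 72, 104]) cube([90, 21, 1394]);
translate([914, 72, 104]) cube([90, 21, 1394]);
translate([1147, 72, 104]) cube([90, 21, 1394]);
translate([1380, 72, 104]) cube([90, 21, 1394]);
translate([1613, 72, 104]) cube([90, 21, 1394]);
translate([1846, 72, 104]) cube([90, 21, 1394]);
translate([2079, 72, 104]) cube([90, 21, 1394]);


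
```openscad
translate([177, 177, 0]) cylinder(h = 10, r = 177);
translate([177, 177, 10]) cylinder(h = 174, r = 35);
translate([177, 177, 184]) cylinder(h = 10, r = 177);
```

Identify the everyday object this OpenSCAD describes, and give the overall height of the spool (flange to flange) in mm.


A spool. The overall height is 194 mm.

Three coaxial cylinders, large–small–large — a spool. Two 10 mm flanges and a 174 mm core give 10 + 174 + 10 = 194 mm.


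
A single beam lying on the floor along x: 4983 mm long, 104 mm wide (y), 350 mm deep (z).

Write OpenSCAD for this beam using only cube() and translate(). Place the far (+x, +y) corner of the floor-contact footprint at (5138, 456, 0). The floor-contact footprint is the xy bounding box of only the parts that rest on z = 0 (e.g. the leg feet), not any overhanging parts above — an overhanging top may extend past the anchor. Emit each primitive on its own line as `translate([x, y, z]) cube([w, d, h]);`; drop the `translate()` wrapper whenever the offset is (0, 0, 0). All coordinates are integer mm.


translate([155, 352, 0]) cube([4983, 104, 350]);


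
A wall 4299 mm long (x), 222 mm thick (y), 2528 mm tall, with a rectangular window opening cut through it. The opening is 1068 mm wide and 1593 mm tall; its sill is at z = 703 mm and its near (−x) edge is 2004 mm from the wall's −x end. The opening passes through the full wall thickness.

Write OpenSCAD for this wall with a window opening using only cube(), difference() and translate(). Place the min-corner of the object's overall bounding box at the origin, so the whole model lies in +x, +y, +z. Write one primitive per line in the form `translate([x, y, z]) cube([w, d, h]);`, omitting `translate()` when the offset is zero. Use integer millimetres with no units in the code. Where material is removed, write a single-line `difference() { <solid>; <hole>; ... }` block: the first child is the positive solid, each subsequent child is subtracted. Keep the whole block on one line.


difference() { cube([4299, 222, 2528]); translate([2004, 0, 703]) cube([1068, 222, 1593]); }


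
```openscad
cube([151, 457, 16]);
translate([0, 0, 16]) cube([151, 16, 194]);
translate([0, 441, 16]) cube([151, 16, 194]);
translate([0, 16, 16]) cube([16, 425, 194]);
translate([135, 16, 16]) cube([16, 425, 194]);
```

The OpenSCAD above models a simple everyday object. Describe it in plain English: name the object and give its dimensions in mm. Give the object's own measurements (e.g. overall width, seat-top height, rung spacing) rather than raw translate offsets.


An open-topped rectangular box: outside dimensions 151×457×210 mm, with a uniform wall and base thickness of 16 mm. The base is a full 151×457 slab on the floor; four walls sit on top of the base. The front and back walls (the −y and +y sides) span the full width; the two side walls fit between them.


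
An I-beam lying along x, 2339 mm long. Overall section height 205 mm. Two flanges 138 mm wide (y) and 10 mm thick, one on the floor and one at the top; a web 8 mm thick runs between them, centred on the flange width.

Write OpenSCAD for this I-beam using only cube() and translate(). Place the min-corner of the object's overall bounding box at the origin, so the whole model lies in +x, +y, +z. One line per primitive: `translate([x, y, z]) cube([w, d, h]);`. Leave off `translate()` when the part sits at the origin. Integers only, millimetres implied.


cube([2339, 138, 10]);
translate([0, 65, 10]) cube([2339, 8, 185]);
translate([0, 0, 195]) cube([2339, 138, 10]);


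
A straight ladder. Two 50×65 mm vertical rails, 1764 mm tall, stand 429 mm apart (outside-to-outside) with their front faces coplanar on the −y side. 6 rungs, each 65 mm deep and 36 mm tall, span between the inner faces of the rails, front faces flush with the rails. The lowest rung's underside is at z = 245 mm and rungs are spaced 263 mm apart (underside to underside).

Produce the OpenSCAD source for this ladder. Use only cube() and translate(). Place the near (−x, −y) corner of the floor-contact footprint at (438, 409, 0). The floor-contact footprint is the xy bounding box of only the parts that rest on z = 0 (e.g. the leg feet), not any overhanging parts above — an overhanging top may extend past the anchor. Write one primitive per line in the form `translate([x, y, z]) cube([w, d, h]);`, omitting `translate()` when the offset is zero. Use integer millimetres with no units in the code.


translate([438, 409, 0]) cube([50, 65, 1764]);
translate([817, 409, 0]) cube([50, 65, 1764]);
translate([488, 409, 245]) cube([329, 65, 36]);
translate([488, 409, 508]) cube([329, 65, 36]);
translate([488, 409, 771]) cube([329, 65, 36]);
translate([488, 409, 1034]) cube([329, 65, 36]);
translate([488, 409, 1297]) cube([329, 65, 36]);
translate([488, 409, 1560]) cube([329, 65, 36]);


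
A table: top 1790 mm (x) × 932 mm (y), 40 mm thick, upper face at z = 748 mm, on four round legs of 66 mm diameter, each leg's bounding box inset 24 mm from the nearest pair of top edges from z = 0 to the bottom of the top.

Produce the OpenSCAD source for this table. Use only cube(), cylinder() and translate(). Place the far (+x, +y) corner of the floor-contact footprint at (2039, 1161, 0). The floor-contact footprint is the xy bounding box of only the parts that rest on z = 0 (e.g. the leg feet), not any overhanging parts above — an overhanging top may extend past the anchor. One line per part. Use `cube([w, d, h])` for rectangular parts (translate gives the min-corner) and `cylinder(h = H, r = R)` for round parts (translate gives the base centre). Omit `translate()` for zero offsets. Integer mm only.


translate([273, 253, 708]) cube([1790, 932, 40]);
translate([330, 310, 0]) cylinder(h = 708, r = 33);
translate([2006, 310, 0]) cylinder(h = 708, r = 33);
translate([330, 1128, 0]) cylinder(h = 708, r = 33);
translate([2006, 1128, 0]) cylinder(h = 708, r = 33);


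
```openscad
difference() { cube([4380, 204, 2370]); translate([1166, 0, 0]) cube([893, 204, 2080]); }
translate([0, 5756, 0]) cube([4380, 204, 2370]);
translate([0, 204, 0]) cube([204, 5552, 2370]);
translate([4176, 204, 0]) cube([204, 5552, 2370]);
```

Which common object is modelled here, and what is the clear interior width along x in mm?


A single room. The interior width is 3972 mm.

Four walls enclosing a rectangle with a door in the front wall — a room. Outside width 4380 minus two 204 mm walls gives 3972 mm.


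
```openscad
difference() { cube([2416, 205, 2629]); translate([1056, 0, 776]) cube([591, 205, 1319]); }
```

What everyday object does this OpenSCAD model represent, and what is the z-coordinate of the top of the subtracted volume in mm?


A wall with a window opening. The window head height is 2095 mm.

A wall with a rectangular opening subtracted — a window. Sill at z = 776, opening 1319 mm tall, so the head is at 776 + 1319 = 2095 mm.


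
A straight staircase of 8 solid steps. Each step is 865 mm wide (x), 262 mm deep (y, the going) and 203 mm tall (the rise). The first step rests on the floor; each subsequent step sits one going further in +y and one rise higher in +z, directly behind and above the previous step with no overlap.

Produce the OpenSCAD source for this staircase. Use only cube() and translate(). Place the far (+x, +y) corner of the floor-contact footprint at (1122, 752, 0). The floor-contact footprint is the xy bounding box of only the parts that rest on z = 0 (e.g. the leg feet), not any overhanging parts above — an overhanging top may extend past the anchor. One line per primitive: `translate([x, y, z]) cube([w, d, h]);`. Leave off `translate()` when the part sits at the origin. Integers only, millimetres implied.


translate([257, 490, 0]) cube([865, 262, 203]);
translate([257, 752, 203]) cube([865, 262, 203]);
translate([257, 1014, 406]) cube([865, 262, 203]);
translate([257, 1276, 609]) cube([865, 262, 203]);
translate([257, 1538, 812]) cube([865, 262, 203]);
translate([257, 1800, 1015]) cube([865, 262, 203]);
translate([257, 2062, 1218]) cube([865, 262, 203]);
translate([257, 2324, 1421]) cube([865, 262, 203]);


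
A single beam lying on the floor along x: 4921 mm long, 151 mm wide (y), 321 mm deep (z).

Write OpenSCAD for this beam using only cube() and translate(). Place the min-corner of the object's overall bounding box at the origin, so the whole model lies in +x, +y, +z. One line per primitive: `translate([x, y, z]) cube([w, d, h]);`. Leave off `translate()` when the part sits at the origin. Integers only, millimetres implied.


cube([4921, 151, 321]);


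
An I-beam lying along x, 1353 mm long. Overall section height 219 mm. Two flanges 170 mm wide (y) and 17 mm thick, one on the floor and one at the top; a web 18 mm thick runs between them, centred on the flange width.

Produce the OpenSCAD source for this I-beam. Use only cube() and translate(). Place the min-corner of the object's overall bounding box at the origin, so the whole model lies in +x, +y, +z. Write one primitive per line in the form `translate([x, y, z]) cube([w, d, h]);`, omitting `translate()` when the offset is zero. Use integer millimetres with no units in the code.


cube([1353, 170, 17]);
translate([0, 76, 17]) cube([1353, 18, 185]);
translate([0, 0, 202]) cube([1353, 170, 17]);


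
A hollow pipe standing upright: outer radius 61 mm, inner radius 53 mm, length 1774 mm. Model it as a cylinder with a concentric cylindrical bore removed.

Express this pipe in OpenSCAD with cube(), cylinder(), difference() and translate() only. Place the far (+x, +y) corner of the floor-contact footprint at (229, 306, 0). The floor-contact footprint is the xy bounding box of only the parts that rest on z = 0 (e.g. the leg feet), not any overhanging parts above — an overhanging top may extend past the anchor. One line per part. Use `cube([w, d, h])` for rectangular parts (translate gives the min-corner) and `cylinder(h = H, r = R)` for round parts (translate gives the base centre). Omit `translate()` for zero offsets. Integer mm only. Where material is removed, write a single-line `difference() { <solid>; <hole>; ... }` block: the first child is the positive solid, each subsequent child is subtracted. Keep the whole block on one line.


difference() { translate([168, 245, 0]) cylinder(h = 1774, r = 61); translate([168, 245, 0]) cylinder(h = 1774, r = 53); }


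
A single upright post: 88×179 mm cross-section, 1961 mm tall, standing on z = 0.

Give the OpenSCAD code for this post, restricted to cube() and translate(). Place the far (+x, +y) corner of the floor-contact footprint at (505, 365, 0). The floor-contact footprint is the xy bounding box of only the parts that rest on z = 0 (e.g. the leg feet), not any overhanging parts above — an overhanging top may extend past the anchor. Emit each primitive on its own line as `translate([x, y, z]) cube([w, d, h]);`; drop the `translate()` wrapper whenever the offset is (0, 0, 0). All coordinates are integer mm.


translate([417, 186, 0]) cube([88, 179, 1961]);


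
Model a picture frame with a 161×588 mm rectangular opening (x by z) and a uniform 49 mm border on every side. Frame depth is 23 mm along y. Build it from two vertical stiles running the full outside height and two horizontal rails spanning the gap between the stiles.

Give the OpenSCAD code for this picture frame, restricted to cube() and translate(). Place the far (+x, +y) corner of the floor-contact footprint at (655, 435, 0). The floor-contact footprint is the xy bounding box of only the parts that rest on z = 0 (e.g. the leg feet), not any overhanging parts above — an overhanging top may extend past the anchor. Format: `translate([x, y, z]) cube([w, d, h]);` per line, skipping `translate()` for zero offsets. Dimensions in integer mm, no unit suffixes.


translate([396, 412, 0]) cube([49, 23, 686]);
translate([606, 412, 0]) cube([49, 23, 686]);
translate([445, 412, 0]) cube([161, 23, 49]);
translate([445, 412, 637]) cube([161, 23, 49]);


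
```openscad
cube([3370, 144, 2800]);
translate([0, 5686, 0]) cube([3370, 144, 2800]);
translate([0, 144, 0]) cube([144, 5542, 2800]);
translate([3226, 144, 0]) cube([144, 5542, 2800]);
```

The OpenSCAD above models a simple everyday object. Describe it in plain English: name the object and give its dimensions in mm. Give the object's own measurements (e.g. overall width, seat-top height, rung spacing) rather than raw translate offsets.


The wall frame of a small rectangular building: four walls, each 2800 mm tall and 144 mm thick, enclosing a footprint 3370 mm (x) by 5830 mm (y) outside-to-outside, with no floor or roof. The front and back walls (the −y and +y sides) span the full width; the two side walls fit between them.


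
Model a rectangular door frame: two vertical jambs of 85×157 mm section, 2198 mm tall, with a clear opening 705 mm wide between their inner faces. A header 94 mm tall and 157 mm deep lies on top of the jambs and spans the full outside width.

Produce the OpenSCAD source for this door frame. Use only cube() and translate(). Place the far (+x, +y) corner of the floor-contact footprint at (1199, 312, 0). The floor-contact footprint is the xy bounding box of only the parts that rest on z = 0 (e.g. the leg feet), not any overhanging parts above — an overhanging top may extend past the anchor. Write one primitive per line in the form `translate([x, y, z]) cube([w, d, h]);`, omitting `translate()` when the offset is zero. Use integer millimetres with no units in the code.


translate([324, 155, 0]) cube([85, 157, 2198]);
translate([1114, 155, 0]) cube([85, 157, 2198]);
translate([324, 155, 2198]) cube([875, 157, 94]);


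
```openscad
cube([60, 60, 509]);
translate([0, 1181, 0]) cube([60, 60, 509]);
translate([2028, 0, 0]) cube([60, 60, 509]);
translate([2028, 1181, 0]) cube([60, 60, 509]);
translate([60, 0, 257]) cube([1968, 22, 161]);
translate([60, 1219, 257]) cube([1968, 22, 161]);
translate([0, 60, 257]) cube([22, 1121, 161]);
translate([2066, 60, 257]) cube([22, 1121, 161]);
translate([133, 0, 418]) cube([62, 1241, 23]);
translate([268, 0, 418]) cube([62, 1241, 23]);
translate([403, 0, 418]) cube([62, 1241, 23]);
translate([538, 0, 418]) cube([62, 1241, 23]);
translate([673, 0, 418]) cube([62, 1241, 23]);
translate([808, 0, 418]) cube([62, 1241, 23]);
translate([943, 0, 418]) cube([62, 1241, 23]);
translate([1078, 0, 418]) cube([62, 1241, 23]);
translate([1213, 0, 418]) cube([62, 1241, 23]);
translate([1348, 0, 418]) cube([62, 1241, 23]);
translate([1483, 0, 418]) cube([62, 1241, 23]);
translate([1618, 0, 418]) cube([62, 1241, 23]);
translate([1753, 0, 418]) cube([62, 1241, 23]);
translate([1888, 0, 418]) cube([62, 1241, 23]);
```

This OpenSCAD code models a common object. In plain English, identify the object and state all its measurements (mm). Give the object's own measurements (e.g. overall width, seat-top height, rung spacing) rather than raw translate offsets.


A bed frame 2088 mm long (x) by 1241 mm wide (y). Four 60×60 mm corner posts, 509 mm tall, at the corners of the footprint. Four rails of 22 mm thickness and 161 mm height run between adjacent posts with their undersides at z = 257 mm, their outer faces flush with the outside of the frame (the two x-running rails run between the posts' inner faces; the two y-running rails run between the posts' inner faces). 14 slats, each 62 mm wide (x) and 23 mm thick, lie across the top of the two x-running rails, running the full 1241 mm width of the frame in y; along x they sit between the end posts with a 73 mm gap after the −x posts and between neighbouring slats, leaving 78 mm before the +x posts.


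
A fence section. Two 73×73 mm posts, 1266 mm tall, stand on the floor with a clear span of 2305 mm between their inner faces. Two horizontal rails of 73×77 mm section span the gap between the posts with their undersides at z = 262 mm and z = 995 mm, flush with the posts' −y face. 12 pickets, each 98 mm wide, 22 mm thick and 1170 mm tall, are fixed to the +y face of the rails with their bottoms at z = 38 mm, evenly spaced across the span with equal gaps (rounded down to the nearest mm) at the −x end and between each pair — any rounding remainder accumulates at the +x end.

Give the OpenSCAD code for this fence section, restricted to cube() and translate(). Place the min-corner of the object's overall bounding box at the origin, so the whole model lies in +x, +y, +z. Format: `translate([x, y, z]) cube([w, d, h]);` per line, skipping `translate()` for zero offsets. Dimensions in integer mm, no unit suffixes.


cube([73, 73, 1266]);
translate([2378, 0, 0]) cube([73, 73, 1266]);
translate([73, 0, 262]) cube([2305, 73, 77]);
translate([73, 0, 995]) cube([2305, 73, 77]);
translate([159, 73, 38]) cube([98, 22, 1170]);
translate([343, 73, 38]) cube([98, 22, 1170]);
translate([527, 73, 38]) cube([98, 22, 1170]);
translate([711, 73, 38]) cube([98, 22, 1170]);
translate([895, 73, 38]) cube([98, 22, 1170]);
translate([1079, 73, 38]) cube([98, 22, 1170]);
translate([1263, 73, 38]) cube([98, 22, 1170]);
translate([1447, 73, 38]) cube([98, 22, 1170]);
translate([1631, 73, 38]) cube([98, 22, 1170]);
translate([1815, 73, 38]) cube([98, 22, 1170]);
translate([1999, 73, 38]) cube([98, 22, 1170]);
translate([2183, 73, 38]) cube([98, 22, 1170]);


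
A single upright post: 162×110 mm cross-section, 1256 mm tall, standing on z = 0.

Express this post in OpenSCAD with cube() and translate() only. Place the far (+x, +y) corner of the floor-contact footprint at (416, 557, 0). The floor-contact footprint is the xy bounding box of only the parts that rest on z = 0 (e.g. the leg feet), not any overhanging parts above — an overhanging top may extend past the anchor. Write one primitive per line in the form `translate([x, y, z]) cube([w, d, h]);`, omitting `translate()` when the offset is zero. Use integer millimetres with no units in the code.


translate([254, 447, 0]) cube([162, 110, 1256]);


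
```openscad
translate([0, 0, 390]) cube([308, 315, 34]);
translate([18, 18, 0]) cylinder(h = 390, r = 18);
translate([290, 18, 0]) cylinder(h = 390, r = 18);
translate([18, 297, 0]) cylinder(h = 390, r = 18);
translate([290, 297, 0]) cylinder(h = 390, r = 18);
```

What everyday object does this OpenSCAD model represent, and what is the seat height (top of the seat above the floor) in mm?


A stool. The seat height is 424 mm.

A 308×315×34 slab at z = 390 on four corner cylinders — a stool. The seat top is 390 + 34 = 424 mm.


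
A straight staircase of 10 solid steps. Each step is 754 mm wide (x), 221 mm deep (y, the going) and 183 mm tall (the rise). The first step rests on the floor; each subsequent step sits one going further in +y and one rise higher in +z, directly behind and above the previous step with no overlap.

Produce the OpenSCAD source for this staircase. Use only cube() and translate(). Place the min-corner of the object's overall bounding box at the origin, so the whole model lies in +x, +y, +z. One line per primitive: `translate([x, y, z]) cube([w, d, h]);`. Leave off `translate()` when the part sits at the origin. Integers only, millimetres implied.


cube([754, 221, 183]);
translate([0, 221, 183]) cube([754, 221, 183]);
translate([0, 442, 366]) cube([754, 221, 183]);
translate([0, 663, 549]) cube([754, 221, 183]);
translate([0, 884, 732]) cube([754, 221, 183]);
translate([0, 1105, 915]) cube([754, 221, 183]);
translate([0, 1326, 1098]) cube([754, 221, 183]);
translate([0, 1547, 1281]) cube([754, 221, 183]);
translate([0, 1768, 1464]) cube([754, 221, 183]);
translate([0, 1989, 1647]) cube([754, 221, 183]);


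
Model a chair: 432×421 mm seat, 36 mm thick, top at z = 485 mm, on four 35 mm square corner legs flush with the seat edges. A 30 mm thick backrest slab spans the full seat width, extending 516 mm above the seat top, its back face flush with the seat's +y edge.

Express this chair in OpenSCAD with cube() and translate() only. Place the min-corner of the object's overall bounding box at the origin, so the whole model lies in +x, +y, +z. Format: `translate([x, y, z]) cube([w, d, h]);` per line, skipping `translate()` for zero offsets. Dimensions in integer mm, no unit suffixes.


// leg_h = 485 - 36 = 449
translate([0, 0, 449]) cube([432, 421, 36]);
cube([35, 35, 449]);
translate([397, 0, 0]) cube([35, 35, 449]);
translate([0, 386, 0]) cube([35, 35, 449]);
translate([397, 386, 0]) cube([35, 35, 449]);
translate([0, 391, 485]) cube([432, 30, 516]);


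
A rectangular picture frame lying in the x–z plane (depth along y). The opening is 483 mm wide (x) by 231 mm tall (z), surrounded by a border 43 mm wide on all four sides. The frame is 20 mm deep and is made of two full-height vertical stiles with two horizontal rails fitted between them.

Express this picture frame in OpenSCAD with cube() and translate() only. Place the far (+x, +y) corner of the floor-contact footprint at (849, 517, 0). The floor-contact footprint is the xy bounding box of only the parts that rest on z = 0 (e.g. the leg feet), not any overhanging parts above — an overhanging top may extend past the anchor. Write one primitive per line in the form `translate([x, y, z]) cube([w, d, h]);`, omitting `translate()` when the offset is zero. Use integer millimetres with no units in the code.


translate([280, 497, 0]) cube([43, 20, 317]);
translate([806, 497, 0]) cube([43, 20, 317]);
translate([323, 497, 0]) cube([483, 20, 43]);
translate([323, 497, 274]) cube([483, 20, 43]);


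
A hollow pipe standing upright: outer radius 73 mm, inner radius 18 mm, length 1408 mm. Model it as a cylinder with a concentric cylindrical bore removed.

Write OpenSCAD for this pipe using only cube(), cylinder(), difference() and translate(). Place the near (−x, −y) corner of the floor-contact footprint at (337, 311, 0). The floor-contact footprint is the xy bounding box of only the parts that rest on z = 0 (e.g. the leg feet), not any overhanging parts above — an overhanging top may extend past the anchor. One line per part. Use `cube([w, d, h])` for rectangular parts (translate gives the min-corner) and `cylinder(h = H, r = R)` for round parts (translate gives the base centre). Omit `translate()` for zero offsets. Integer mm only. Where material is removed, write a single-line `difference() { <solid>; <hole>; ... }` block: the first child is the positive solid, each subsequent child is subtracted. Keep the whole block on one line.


difference() { translate([410, 384, 0]) cylinder(h = 1408, r = 73); translate([410, 384, 0]) cylinder(h = 1408, r = 18); }


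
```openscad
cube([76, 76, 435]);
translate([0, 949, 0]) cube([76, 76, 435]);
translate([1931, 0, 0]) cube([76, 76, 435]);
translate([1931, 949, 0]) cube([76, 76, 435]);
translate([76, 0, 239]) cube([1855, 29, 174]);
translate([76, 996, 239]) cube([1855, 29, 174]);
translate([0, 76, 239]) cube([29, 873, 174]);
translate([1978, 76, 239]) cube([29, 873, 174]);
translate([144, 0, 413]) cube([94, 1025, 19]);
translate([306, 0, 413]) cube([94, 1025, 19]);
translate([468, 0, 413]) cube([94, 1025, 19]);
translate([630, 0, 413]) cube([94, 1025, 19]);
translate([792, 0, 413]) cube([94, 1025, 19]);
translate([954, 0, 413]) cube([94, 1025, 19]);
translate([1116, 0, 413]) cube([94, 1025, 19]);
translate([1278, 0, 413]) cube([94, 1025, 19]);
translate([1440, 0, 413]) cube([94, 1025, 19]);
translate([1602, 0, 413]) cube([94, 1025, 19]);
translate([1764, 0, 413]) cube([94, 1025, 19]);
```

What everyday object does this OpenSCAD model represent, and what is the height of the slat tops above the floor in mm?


A bed frame. The slat-top height is 432 mm.

Four posts, four rails, and a row of slats — a bed frame. Slats sit on the rails at z = 239 + 174 = 413; with slat thickness 19, the top is 432 mm.


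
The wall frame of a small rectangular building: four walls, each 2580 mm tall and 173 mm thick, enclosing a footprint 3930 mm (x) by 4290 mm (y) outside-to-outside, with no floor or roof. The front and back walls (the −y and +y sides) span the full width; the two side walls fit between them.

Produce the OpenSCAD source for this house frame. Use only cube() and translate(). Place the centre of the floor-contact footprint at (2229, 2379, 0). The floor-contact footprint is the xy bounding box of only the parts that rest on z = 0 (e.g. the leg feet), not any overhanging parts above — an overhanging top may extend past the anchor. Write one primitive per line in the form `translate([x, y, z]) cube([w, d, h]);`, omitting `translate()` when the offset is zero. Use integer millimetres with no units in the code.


translate([264, 234, 0]) cube([3930, 173, 2580]);
translate([264, 4351, 0]) cube([3930, 173, 2580]);
translate([264, 407, 0]) cube([173, 3944, 2580]);
translate([4021, 407, 0]) cube([173, 3944, 2580]);


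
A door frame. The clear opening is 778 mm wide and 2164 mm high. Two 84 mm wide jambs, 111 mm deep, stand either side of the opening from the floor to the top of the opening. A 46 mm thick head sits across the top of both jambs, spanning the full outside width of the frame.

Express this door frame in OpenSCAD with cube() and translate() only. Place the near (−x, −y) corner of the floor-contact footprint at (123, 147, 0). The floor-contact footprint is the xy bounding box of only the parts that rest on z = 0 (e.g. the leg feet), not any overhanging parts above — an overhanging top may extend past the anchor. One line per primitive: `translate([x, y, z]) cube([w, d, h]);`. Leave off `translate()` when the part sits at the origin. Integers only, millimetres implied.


translate([123, 147, 0]) cube([84, 111, 2164]);
translate([985, 147, 0]) cube([84, 111, 2164]);
translate([123, 147, 2164]) cube([946, 111, 46]);
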